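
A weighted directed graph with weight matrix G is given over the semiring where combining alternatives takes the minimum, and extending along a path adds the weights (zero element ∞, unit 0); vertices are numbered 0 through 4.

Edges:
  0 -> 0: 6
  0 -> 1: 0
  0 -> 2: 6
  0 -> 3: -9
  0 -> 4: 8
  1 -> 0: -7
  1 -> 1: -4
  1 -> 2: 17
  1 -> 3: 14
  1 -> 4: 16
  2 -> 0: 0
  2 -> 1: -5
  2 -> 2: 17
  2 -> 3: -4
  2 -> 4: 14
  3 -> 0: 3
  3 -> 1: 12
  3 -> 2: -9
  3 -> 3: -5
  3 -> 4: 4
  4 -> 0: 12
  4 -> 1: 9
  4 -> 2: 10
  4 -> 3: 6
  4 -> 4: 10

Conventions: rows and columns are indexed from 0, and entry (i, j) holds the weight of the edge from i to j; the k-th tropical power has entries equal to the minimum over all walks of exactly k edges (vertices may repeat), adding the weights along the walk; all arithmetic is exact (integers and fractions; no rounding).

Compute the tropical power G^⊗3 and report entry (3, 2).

G^⊗2:
  [-7, -4, -18, -14, -5]
  [-11, -8, -1, -16, 1]
  [-12, -9, -13, -9, 0]
  [-9, -14, -14, -13, -1]
  [2, 5, -3, 1, 10]
G^⊗3:
  [-18, -23, -23, -22, -10]
  [-15, -12, -25, -21, -12]
  [-16, -18, -18, -21, -5]
  [-21, -19, -22, -18, -9]
  [-3, -8, -8, -7, 5]
Key observation: the optimum is the walk 3->2->3->2, with weight (-9) + (-4) + (-9) = -22.
Optimal value attained by: walk 3->2->3->2.
Answer: (G^⊗3)[3][2] = -22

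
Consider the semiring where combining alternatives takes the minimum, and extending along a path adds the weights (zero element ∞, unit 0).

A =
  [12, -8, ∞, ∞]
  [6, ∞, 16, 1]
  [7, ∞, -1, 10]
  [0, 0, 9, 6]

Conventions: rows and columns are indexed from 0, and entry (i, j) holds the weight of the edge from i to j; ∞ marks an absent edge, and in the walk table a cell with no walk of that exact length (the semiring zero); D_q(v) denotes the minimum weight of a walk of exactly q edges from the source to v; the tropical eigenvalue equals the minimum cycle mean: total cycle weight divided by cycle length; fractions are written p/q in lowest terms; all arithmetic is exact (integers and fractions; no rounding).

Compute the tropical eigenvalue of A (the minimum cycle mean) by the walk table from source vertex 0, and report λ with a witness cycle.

q=0: [0, ∞, ∞, ∞]
q=1: [12, -8, ∞, ∞]
q=2: [-2, 4, 8, -7]
q=3: [-7, -10, 2, -1]
q=4: [-4, -15, 1, -9]
Optimal cycle mean attained by: cycle 0->1->3->0, total (-8) + 1 + 0, length 3.
Answer: λ = -7/3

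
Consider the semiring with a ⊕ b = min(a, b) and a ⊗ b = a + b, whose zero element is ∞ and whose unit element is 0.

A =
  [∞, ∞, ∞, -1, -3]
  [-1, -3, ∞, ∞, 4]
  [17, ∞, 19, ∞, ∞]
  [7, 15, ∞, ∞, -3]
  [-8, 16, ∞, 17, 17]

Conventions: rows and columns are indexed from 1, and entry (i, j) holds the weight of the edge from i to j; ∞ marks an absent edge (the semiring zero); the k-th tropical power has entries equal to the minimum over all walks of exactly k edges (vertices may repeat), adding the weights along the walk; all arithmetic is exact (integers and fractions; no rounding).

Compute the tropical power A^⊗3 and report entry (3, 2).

A^⊗2:
  [-11, 13, ∞, 14, -4]
  [-4, -6, ∞, -2, -4]
  [36, ∞, 38, 16, 14]
  [-11, 12, ∞, 6, 4]
  [9, 13, ∞, -9, -11]
A^⊗3:
  [-12, 10, ∞, -12, -14]
  [-12, -9, ∞, -5, -7]
  [6, 30, 57, 31, 13]
  [-4, 9, ∞, -12, -14]
  [-19, 5, ∞, 6, -12]
Key observation: the optimum is the walk 3->1->5->2, with weight 17 + (-3) + 16 = 30.
Optimal value attained by: walk 3->1->5->2.
Answer: (A^⊗3)[3][2] = 30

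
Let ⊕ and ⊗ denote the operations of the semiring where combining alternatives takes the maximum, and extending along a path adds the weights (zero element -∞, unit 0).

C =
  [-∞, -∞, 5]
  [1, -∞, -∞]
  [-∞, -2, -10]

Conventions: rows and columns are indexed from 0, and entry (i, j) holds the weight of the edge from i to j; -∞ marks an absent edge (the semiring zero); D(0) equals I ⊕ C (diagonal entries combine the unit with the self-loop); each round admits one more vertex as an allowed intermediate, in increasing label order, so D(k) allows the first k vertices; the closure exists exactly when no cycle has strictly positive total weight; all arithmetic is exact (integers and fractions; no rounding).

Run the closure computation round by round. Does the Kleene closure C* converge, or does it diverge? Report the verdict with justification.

D(0):
  [0, -∞, 5]
  [1, 0, -∞]
  [-∞, -2, 0]
D(1):
  [0, -∞, 5]
  [1, 0, 6]
  [-∞, -2, 0]
Detection: at round 2, diagonal entry (2, 2) turns strictly positive.
Key observation: the cycle 2->1->0->2 has total weight (-2) + 1 + 5, which is strictly positive.
Answer: DIVERGES — positive cycle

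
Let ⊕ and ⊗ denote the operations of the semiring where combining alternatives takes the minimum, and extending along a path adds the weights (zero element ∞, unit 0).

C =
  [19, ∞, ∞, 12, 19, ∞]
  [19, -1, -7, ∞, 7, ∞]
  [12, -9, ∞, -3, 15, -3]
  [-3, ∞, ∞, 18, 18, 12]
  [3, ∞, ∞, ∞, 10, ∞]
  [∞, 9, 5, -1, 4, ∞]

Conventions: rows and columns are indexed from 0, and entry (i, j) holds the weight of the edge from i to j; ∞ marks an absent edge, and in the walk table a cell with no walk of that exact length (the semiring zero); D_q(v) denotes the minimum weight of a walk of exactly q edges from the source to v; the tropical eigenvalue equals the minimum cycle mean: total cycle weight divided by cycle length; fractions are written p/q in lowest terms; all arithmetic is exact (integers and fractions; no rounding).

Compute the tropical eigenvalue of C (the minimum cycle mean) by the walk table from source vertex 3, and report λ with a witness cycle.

q=0: [∞, ∞, ∞, 0, ∞, ∞]
q=1: [-3, ∞, ∞, 18, 18, 12]
q=2: [15, 21, 17, 9, 16, 30]
q=3: [6, 8, 14, 14, 26, 14]
q=4: [11, 5, 1, 11, 15, 11]
q=5: [8, -8, -2, -2, 12, -2]
q=6: [-5, -11, -15, -5, -1, -5]
Optimal cycle mean attained by: cycle 1->2->1, total (-7) + (-9), length 2.
Answer: λ = -8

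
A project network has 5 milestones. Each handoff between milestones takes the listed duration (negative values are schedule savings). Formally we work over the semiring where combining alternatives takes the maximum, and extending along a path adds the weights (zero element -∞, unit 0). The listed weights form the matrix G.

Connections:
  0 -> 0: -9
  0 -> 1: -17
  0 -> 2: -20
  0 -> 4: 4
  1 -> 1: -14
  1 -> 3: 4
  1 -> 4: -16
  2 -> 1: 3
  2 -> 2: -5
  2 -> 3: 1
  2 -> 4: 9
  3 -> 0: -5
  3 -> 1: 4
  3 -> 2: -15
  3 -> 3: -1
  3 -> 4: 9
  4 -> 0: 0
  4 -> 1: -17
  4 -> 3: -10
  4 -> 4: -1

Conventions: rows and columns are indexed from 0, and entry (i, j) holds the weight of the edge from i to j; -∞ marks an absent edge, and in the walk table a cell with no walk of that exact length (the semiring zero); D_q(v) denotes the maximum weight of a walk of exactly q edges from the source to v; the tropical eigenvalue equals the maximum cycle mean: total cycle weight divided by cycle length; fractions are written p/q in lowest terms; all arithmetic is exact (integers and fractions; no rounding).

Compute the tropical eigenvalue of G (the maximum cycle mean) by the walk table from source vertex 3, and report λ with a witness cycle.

q=0: [-∞, -∞, -∞, 0, -∞]
q=1: [-5, 4, -15, -1, 9]
q=2: [9, 3, -16, 8, 8]
q=3: [8, 12, -7, 7, 17]
q=4: [17, 11, -8, 16, 16]
q=5: [16, 20, 1, 15, 25]
Optimal cycle mean attained by: cycle 1->3->1, total 4 + 4, length 2.
Answer: λ = 4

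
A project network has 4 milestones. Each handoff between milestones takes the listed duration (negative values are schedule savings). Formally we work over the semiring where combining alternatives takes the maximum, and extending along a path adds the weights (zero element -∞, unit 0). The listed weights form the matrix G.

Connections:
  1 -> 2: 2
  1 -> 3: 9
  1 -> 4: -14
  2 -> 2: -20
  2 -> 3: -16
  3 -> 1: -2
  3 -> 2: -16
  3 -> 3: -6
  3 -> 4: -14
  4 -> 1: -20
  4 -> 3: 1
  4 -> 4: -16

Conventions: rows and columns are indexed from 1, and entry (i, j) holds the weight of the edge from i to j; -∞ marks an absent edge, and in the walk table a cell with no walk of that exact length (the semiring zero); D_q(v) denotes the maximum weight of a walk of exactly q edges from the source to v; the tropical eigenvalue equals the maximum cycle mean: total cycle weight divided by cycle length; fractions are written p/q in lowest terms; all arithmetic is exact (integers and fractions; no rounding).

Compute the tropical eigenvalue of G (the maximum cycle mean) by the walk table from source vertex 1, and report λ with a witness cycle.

q=0: [0, -∞, -∞, -∞]
q=1: [-∞, 2, 9, -14]
q=2: [7, -7, 3, -5]
q=3: [1, 9, 16, -7]
q=4: [14, 3, 10, 2]
Optimal cycle mean attained by: cycle 1->3->1, total 9 + (-2), length 2.
Answer: λ = 7/2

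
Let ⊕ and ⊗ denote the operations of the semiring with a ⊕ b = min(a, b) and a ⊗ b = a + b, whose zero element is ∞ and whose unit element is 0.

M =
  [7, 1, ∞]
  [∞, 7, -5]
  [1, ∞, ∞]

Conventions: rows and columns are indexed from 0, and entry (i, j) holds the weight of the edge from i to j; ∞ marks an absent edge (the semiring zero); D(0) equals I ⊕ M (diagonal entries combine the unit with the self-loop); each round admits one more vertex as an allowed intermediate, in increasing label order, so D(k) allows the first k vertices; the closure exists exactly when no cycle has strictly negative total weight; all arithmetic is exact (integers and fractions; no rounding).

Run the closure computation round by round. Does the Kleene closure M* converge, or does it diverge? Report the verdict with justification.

D(0):
  [0, 1, ∞]
  [∞, 0, -5]
  [1, ∞, 0]
D(1):
  [0, 1, ∞]
  [∞, 0, -5]
  [1, 2, 0]
Detection: at round 2, diagonal entry (2, 2) turns strictly negative.
Key observation: the cycle 2->0->1->2 has total weight 1 + 1 + (-5), which is strictly negative.
Answer: DIVERGES — negative cycle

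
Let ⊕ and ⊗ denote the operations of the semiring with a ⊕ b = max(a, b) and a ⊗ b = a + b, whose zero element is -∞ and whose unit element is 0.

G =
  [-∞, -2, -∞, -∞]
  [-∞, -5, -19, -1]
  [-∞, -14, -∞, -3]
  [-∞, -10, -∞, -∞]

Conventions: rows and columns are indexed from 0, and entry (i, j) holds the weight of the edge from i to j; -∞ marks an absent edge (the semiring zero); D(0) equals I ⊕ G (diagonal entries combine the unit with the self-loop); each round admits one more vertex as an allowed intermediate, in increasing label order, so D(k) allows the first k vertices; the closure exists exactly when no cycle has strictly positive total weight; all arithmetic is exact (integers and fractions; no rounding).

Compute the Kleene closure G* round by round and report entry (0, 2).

D(0):
  [0, -2, -∞, -∞]
  [-∞, 0, -19, -1]
  [-∞, -14, 0, -3]
  [-∞, -10, -∞, 0]
D(1):
  [0, -2, -∞, -∞]
  [-∞, 0, -19, -1]
  [-∞, -14, 0, -3]
  [-∞, -10, -∞, 0]
D(2):
  [0, -2, -21, -3]
  [-∞, 0, -19, -1]
  [-∞, -14, 0, -3]
  [-∞, -10, -29, 0]
D(3):
  [0, -2, -21, -3]
  [-∞, 0, -19, -1]
  [-∞, -14, 0, -3]
  [-∞, -10, -29, 0]
D(4):
  [0, -2, -21, -3]
  [-∞, 0, -19, -1]
  [-∞, -13, 0, -3]
  [-∞, -10, -29, 0]
Answer: G*[0][2] = -21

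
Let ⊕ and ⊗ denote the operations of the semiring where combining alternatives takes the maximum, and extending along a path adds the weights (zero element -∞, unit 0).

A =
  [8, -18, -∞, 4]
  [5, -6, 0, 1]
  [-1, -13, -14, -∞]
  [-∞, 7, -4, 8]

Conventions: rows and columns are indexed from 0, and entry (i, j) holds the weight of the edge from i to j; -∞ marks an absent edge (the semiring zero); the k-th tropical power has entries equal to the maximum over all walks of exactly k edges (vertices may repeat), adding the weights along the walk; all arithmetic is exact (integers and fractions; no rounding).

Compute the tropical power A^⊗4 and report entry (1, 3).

A^⊗2:
  [16, 11, 0, 12]
  [13, 8, -3, 9]
  [7, -19, -13, 3]
  [12, 15, 7, 16]
A^⊗3:
  [24, 19, 11, 20]
  [21, 16, 8, 17]
  [15, 10, -1, 11]
  [20, 23, 15, 24]
A^⊗4:
  [32, 27, 19, 28]
  [29, 24, 16, 25]
  [23, 18, 10, 19]
  [28, 31, 23, 32]
Key observation: the optimum is the walk 1->0->0->0->3, with weight 5 + 8 + 8 + 4 = 25.
Optimal value attained by: walk 1->0->0->0->3.
Answer: (A^⊗4)[1][3] = 25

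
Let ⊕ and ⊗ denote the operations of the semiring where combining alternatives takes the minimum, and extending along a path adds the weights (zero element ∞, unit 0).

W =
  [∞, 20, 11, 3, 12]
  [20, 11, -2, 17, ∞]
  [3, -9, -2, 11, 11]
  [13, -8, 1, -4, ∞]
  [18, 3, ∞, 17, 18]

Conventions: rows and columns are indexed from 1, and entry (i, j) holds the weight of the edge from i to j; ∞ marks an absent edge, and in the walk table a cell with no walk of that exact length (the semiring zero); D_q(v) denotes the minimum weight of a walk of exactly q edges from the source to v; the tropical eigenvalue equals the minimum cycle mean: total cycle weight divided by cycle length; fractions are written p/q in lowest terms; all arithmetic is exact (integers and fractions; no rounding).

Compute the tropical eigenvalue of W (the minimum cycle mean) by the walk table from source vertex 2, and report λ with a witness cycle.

q=0: [∞, 0, ∞, ∞, ∞]
q=1: [20, 11, -2, 17, ∞]
q=2: [1, -11, -4, 9, 9]
q=3: [-1, -13, -13, 4, 7]
q=4: [-10, -22, -15, -2, -2]
q=5: [-12, -24, -24, -7, -4]
Optimal cycle mean attained by: cycle 2->3->2, total (-2) + (-9), length 2.
Answer: λ = -11/2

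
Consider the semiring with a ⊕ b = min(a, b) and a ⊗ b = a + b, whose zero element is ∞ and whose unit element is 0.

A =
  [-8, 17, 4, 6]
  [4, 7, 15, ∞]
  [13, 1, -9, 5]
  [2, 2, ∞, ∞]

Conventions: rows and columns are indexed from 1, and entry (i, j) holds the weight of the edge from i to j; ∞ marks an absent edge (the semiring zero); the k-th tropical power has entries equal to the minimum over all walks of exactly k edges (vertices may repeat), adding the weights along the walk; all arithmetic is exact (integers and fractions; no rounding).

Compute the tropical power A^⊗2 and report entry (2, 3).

A^⊗2:
  [-16, 5, -5, -2]
  [-4, 14, 6, 10]
  [4, -8, -18, -4]
  [-6, 9, 6, 8]
Key observation: the optimum is the walk 2->3->3, with weight 15 + (-9) = 6.
Optimal value attained by: walk 2->3->3.
Answer: (A^⊗2)[2][3] = 6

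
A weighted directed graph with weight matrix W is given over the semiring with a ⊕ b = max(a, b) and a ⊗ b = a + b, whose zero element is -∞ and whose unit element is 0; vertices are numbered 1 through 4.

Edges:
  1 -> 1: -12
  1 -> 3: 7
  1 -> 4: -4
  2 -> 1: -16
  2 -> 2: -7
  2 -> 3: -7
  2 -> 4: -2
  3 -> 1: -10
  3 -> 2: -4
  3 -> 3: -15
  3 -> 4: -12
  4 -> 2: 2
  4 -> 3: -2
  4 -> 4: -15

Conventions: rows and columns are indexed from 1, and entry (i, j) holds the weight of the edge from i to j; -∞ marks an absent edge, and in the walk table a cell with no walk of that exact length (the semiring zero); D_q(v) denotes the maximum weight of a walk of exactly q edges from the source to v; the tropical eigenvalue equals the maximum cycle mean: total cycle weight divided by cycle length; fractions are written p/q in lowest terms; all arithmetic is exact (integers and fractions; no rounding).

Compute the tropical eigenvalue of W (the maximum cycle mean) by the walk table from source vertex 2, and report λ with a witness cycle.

q=0: [-∞, 0, -∞, -∞]
q=1: [-16, -7, -7, -2]
q=2: [-17, 0, -4, -9]
q=3: [-14, -7, -7, -2]
q=4: [-17, 0, -4, -9]
Optimal cycle mean attained by: cycle 2->4->2, total (-2) + 2, length 2.
Answer: λ = 0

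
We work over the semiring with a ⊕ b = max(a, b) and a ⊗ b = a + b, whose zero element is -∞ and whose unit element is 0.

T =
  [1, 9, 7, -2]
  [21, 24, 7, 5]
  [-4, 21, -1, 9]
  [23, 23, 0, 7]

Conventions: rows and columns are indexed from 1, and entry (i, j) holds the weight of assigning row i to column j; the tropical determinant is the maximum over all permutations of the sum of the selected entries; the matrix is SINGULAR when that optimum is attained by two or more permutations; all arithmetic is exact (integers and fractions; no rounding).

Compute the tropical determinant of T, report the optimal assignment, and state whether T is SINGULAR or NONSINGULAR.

σ = (1, 2, 3, 4): 1 + 24 + (-1) + 7 = 31
σ = (1, 2, 4, 3): 1 + 24 + 9 + 0 = 34
σ = (1, 3, 2, 4): 1 + 7 + 21 + 7 = 36
σ = (1, 3, 4, 2): 1 + 7 + 9 + 23 = 40
σ = (1, 4, 2, 3): 1 + 5 + 21 + 0 = 27
σ = (1, 4, 3, 2): 1 + 5 + (-1) + 23 = 28
σ = (2, 1, 3, 4): 9 + 21 + (-1) + 7 = 36
σ = (2, 1, 4, 3): 9 + 21 + 9 + 0 = 39
σ = (2, 3, 1, 4): 9 + 7 + (-4) + 7 = 19
σ = (2, 3, 4, 1): 9 + 7 + 9 + 23 = 48
σ = (2, 4, 1, 3): 9 + 5 + (-4) + 0 = 10
σ = (2, 4, 3, 1): 9 + 5 + (-1) + 23 = 36
σ = (3, 1, 2, 4): 7 + 21 + 21 + 7 = 56
σ = (3, 1, 4, 2): 7 + 21 + 9 + 23 = 60
σ = (3, 2, 1, 4): 7 + 24 + (-4) + 7 = 34
σ = (3, 2, 4, 1): 7 + 24 + 9 + 23 = 63
σ = (3, 4, 1, 2): 7 + 5 + (-4) + 23 = 31
σ = (3, 4, 2, 1): 7 + 5 + 21 + 23 = 56
σ = (4, 1, 2, 3): (-2) + 21 + 21 + 0 = 40
σ = (4, 1, 3, 2): (-2) + 21 + (-1) + 23 = 41
σ = (4, 2, 1, 3): (-2) + 24 + (-4) + 0 = 18
σ = (4, 2, 3, 1): (-2) + 24 + (-1) + 23 = 44
σ = (4, 3, 1, 2): (-2) + 7 + (-4) + 23 = 24
σ = (4, 3, 2, 1): (-2) + 7 + 21 + 23 = 49
Optimal value attained by: σ = (3, 2, 4, 1).
Answer: det⊕(T) = 63; verdict: NONSINGULAR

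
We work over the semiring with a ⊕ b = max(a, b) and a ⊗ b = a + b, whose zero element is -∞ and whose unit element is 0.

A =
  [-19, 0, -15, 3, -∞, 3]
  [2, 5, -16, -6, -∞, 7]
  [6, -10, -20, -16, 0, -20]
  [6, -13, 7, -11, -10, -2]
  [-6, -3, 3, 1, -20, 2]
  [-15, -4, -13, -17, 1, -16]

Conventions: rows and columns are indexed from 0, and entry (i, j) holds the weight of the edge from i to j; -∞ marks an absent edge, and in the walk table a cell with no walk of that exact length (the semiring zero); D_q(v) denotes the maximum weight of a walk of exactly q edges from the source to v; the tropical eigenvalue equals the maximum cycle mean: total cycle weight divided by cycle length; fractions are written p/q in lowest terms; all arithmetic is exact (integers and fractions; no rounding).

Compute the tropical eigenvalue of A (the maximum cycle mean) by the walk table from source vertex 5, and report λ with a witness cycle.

q=0: [-∞, -∞, -∞, -∞, -∞, 0]
q=1: [-15, -4, -13, -17, 1, -16]
q=2: [-2, 1, 4, 2, -13, 3]
q=3: [10, 6, 9, 1, 4, 8]
q=4: [15, 11, 8, 13, 9, 13]
q=5: [19, 16, 20, 18, 14, 18]
q=6: [26, 21, 25, 22, 20, 23]
Optimal cycle mean attained by: cycle 0->3->2->0, total 3 + 7 + 6, length 3.
Answer: λ = 16/3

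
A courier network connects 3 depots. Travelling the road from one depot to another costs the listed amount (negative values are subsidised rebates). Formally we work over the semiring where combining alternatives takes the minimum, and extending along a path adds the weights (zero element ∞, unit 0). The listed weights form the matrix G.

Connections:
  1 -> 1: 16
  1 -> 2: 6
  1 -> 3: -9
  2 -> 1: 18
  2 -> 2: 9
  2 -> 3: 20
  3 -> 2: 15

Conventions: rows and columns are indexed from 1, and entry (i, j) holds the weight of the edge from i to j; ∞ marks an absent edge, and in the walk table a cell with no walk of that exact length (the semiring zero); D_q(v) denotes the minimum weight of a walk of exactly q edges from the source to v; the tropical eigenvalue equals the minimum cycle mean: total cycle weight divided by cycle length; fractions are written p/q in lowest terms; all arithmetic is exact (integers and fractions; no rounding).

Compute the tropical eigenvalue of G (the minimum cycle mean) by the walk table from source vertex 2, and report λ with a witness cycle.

q=0: [∞, 0, ∞]
q=1: [18, 9, 20]
q=2: [27, 18, 9]
q=3: [36, 24, 18]
Optimal cycle mean attained by: cycle 1->3->2->1, total (-9) + 15 + 18, length 3.
Answer: λ = 8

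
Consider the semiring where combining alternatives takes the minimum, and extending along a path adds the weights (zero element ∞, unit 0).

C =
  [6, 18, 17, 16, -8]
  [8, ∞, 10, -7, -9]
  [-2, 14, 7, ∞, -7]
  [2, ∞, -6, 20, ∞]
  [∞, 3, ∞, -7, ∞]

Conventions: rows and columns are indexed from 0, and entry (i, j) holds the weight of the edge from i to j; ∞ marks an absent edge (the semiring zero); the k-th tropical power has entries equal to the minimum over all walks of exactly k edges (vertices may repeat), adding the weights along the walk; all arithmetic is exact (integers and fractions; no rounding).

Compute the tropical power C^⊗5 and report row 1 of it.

C^⊗2:
  [12, -5, 10, -15, -2]
  [-5, -6, -13, -16, 0]
  [4, -4, 14, -14, -10]
  [-8, 8, 1, 18, -13]
  [-5, ∞, -13, -4, -6]
C^⊗3:
  [-13, 1, -21, -12, -14]
  [-15, 1, -22, -13, -20]
  [-12, -7, -20, -17, -13]
  [-2, -10, 8, -20, -16]
  [-15, -3, -10, -13, -20]
C^⊗4:
  [-23, -11, -18, -21, -28]
  [-24, -17, -19, -27, -29]
  [-22, -10, -23, -20, -27]
  [-18, -13, -26, -23, -19]
  [-12, -17, -19, -27, -23]
C^⊗5:
  [-20, -25, -27, -35, -31]
  [-25, -26, -33, -36, -32]
  [-25, -24, -26, -34, -30]
  [-28, -16, -29, -26, -33]
  [-25, -20, -33, -30, -26]
Answer: row 1 of C^⊗5 = [-25, -26, -33, -36, -32]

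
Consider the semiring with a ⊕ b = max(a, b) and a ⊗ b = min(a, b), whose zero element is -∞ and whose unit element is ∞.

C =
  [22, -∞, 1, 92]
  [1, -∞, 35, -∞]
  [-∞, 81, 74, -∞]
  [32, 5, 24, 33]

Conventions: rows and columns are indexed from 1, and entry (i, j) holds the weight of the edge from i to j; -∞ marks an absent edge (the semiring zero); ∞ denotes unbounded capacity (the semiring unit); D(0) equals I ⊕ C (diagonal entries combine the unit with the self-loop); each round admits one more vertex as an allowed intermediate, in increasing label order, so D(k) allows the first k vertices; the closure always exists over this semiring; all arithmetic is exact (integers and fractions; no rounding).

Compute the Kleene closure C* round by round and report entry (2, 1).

D(0):
  [∞, -∞, 1, 92]
  [1, ∞, 35, -∞]
  [-∞, 81, ∞, -∞]
  [32, 5, 24, ∞]
D(1):
  [∞, -∞, 1, 92]
  [1, ∞, 35, 1]
  [-∞, 81, ∞, -∞]
  [32, 5, 24, ∞]
D(2):
  [∞, -∞, 1, 92]
  [1, ∞, 35, 1]
  [1, 81, ∞, 1]
  [32, 5, 24, ∞]
D(3):
  [∞, 1, 1, 92]
  [1, ∞, 35, 1]
  [1, 81, ∞, 1]
  [32, 24, 24, ∞]
D(4):
  [∞, 24, 24, 92]
  [1, ∞, 35, 1]
  [1, 81, ∞, 1]
  [32, 24, 24, ∞]
Answer: C*[2][1] = 1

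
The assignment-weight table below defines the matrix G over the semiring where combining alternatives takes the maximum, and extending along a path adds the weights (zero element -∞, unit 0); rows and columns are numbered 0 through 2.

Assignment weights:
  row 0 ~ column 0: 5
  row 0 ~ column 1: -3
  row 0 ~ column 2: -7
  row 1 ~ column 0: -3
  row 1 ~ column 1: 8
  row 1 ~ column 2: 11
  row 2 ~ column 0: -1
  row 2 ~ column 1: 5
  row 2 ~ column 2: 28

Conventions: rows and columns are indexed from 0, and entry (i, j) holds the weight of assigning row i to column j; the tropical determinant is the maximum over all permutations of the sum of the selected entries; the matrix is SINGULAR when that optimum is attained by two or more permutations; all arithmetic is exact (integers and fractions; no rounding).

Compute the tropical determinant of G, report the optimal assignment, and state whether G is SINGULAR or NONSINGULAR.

σ = (0, 1, 2): 5 + 8 + 28 = 41
σ = (0, 2, 1): 5 + 11 + 5 = 21
σ = (1, 0, 2): (-3) + (-3) + 28 = 22
σ = (1, 2, 0): (-3) + 11 + (-1) = 7
σ = (2, 0, 1): (-7) + (-3) + 5 = -5
σ = (2, 1, 0): (-7) + 8 + (-1) = 0
Optimal value attained by: σ = (0, 1, 2).
Answer: det⊕(G) = 41; verdict: NONSINGULAR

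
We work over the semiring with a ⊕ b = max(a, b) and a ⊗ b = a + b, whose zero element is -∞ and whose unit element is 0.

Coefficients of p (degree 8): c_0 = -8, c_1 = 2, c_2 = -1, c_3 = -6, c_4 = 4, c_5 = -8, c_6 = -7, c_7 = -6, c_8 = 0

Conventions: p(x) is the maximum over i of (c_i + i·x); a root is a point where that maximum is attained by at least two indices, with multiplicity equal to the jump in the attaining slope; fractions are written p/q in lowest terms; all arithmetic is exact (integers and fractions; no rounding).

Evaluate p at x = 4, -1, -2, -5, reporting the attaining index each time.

p(4) = max(-8+0·4=-8, 2+1·4=6, -1+2·4=7, -6+3·4=6, 4+4·4=20, -8+5·4=12, -7+6·4=17, -6+7·4=22, 0+8·4=32) = 32 (attained by i=8)
p(-1) = max(-8+0·(-1)=-8, 2+1·(-1)=1, -1+2·(-1)=-3, -6+3·(-1)=-9, 4+4·(-1)=0, -8+5·(-1)=-13, -7+6·(-1)=-13, -6+7·(-1)=-13, 0+8·(-1)=-8) = 1 (attained by i=1)
p(-2) = max(-8+0·(-2)=-8, 2+1·(-2)=0, -1+2·(-2)=-5, -6+3·(-2)=-12, 4+4·(-2)=-4, -8+5·(-2)=-18, -7+6·(-2)=-19, -6+7·(-2)=-20, 0+8·(-2)=-16) = 0 (attained by i=1)
p(-5) = max(-8+0·(-5)=-8, 2+1·(-5)=-3, -1+2·(-5)=-11, -6+3·(-5)=-21, 4+4·(-5)=-16, -8+5·(-5)=-33, -7+6·(-5)=-37, -6+7·(-5)=-41, 0+8·(-5)=-40) = -3 (attained by i=1)
Answer: p(4) = 32; p(-1) = 1; p(-2) = 0; p(-5) = -3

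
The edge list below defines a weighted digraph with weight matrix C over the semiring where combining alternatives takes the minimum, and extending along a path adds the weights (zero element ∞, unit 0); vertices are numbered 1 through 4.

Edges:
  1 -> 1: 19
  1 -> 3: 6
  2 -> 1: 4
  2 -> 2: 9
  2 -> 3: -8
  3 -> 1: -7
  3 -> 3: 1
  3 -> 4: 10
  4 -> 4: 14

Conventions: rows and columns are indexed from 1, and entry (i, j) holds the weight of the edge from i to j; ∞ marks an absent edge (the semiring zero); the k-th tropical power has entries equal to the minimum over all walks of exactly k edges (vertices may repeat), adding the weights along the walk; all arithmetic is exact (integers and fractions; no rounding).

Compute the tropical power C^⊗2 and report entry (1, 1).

C^⊗2:
  [-1, ∞, 7, 16]
  [-15, 18, -7, 2]
  [-6, ∞, -1, 11]
  [∞, ∞, ∞, 28]
Key observation: the optimum is the walk 1->3->1, with weight 6 + (-7) = -1.
Optimal value attained by: walk 1->3->1.
Answer: (C^⊗2)[1][1] = -1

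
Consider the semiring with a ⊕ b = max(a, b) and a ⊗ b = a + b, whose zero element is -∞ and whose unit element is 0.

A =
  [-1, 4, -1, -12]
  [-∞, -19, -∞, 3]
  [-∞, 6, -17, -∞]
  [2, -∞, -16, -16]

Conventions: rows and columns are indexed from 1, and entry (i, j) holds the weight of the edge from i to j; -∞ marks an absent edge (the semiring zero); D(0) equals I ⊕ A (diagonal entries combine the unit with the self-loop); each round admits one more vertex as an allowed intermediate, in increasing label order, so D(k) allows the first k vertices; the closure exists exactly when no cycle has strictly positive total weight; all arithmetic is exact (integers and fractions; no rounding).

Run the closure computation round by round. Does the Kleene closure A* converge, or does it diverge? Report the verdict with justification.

D(0):
  [0, 4, -1, -12]
  [-∞, 0, -∞, 3]
  [-∞, 6, 0, -∞]
  [2, -∞, -16, 0]
D(1):
  [0, 4, -1, -12]
  [-∞, 0, -∞, 3]
  [-∞, 6, 0, -∞]
  [2, 6, 1, 0]
Detection: at round 2, diagonal entry (4, 4) turns strictly positive.
Key observation: the cycle 4->1->2->4 has total weight 2 + 4 + 3, which is strictly positive.
Answer: DIVERGES — positive cycle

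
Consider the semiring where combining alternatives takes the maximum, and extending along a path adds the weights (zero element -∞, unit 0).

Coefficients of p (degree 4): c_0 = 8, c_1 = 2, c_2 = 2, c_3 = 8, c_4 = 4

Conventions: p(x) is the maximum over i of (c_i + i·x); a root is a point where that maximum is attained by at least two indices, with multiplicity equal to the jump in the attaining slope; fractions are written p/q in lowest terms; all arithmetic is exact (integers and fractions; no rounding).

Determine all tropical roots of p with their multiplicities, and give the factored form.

hull edge (i=0, c=8) to (i=3, c=8): slope 0, span 3
hull edge (i=3, c=8) to (i=4, c=4): slope -4, span 1
Factored form: p(x) = 4 ⊗ (x ⊕ 0) ⊗ (x ⊕ 0) ⊗ (x ⊕ 0) ⊗ (x ⊕ 4)
Answer: roots = 0 (mult 3), 4 (mult 1)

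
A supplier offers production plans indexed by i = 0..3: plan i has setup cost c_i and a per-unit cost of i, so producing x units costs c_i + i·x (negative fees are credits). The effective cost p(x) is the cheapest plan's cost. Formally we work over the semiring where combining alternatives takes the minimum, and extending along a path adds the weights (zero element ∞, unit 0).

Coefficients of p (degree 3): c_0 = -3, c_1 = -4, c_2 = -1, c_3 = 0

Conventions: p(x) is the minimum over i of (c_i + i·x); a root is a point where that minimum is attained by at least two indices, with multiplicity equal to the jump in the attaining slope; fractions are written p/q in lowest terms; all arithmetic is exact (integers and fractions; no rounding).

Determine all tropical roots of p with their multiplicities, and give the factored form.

hull edge (i=0, c=-3) to (i=1, c=-4): slope -1, span 1
hull edge (i=1, c=-4) to (i=3, c=0): slope 2, span 2
Factored form: p(x) = 0 ⊗ (x ⊕ (-2)) ⊗ (x ⊕ (-2)) ⊗ (x ⊕ 1)
Answer: roots = -2 (mult 2), 1 (mult 1)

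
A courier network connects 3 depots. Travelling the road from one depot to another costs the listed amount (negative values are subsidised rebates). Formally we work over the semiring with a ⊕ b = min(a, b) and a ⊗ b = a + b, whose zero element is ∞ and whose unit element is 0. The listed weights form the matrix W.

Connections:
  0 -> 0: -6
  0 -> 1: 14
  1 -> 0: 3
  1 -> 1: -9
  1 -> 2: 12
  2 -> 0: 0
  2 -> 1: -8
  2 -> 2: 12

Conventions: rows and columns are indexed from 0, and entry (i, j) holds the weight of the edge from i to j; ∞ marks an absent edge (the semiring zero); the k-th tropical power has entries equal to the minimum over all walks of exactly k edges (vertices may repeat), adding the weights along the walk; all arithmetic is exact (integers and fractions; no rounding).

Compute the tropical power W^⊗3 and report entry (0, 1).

W^⊗2:
  [-12, 5, 26]
  [-6, -18, 3]
  [-6, -17, 4]
W^⊗3:
  [-18, -4, 17]
  [-15, -27, -6]
  [-14, -26, -5]
Key observation: the optimum is the walk 0->1->1->1, with weight 14 + (-9) + (-9) = -4.
Optimal value attained by: walk 0->1->1->1.
Answer: (W^⊗3)[0][1] = -4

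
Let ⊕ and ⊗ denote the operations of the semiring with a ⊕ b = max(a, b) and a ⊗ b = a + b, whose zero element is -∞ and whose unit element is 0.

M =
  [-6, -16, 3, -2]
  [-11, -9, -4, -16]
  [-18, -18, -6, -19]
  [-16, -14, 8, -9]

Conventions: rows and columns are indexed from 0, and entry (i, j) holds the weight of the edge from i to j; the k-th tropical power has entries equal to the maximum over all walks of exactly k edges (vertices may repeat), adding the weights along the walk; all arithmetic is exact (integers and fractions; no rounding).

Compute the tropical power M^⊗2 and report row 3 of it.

M^⊗2:
  [-12, -15, 6, -8]
  [-17, -18, -8, -13]
  [-24, -24, -11, -20]
  [-10, -10, 2, -11]
Answer: row 3 of M^⊗2 = [-10, -10, 2, -11]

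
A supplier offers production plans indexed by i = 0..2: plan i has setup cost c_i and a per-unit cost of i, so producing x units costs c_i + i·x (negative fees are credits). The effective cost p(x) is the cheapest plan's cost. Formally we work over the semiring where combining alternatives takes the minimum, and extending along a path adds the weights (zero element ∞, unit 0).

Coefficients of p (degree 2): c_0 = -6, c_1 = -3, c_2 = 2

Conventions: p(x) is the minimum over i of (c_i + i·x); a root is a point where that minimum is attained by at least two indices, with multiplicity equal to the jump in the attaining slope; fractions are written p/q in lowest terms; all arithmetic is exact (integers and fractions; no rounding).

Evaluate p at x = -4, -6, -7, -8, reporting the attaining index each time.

p(-4) = min(-6+0·(-4)=-6, -3+1·(-4)=-7, 2+2·(-4)=-6) = -7 (attained by i=1)
p(-6) = min(-6+0·(-6)=-6, -3+1·(-6)=-9, 2+2·(-6)=-10) = -10 (attained by i=2)
p(-7) = min(-6+0·(-7)=-6, -3+1·(-7)=-10, 2+2·(-7)=-12) = -12 (attained by i=2)
p(-8) = min(-6+0·(-8)=-6, -3+1·(-8)=-11, 2+2·(-8)=-14) = -14 (attained by i=2)
Answer: p(-4) = -7; p(-6) = -10; p(-7) = -12; p(-8) = -14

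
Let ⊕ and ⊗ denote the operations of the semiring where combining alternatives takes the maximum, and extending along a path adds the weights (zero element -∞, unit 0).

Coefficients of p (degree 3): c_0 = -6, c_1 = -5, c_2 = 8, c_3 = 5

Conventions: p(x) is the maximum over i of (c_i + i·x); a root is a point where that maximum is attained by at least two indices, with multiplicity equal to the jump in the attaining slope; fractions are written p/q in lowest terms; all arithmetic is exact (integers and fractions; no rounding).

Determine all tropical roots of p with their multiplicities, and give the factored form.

hull edge (i=0, c=-6) to (i=2, c=8): slope 7, span 2
hull edge (i=2, c=8) to (i=3, c=5): slope -3, span 1
Factored form: p(x) = 5 ⊗ (x ⊕ (-7)) ⊗ (x ⊕ (-7)) ⊗ (x ⊕ 3)
Answer: roots = -7 (mult 2), 3 (mult 1)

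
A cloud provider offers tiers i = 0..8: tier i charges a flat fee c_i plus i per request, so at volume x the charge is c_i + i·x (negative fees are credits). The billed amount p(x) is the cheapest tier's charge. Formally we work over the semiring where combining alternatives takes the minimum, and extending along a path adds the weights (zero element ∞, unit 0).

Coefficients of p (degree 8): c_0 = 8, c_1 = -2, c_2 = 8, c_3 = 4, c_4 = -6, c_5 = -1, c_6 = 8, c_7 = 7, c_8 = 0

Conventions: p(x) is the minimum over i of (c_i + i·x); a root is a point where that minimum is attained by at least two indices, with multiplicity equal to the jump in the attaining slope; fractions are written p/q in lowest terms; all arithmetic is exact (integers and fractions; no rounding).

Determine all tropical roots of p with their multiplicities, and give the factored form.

hull edge (i=0, c=8) to (i=1, c=-2): slope -10, span 1
hull edge (i=1, c=-2) to (i=4, c=-6): slope -4/3, span 3
hull edge (i=4, c=-6) to (i=8, c=0): slope 3/2, span 4
Factored form: p(x) = 0 ⊗ (x ⊕ (-3/2)) ⊗ (x ⊕ (-3/2)) ⊗ (x ⊕ (-3/2)) ⊗ (x ⊕ (-3/2)) ⊗ (x ⊕ 4/3) ⊗ (x ⊕ 4/3) ⊗ (x ⊕ 4/3) ⊗ (x ⊕ 10)
Answer: roots = -3/2 (mult 4), 4/3 (mult 3), 10 (mult 1)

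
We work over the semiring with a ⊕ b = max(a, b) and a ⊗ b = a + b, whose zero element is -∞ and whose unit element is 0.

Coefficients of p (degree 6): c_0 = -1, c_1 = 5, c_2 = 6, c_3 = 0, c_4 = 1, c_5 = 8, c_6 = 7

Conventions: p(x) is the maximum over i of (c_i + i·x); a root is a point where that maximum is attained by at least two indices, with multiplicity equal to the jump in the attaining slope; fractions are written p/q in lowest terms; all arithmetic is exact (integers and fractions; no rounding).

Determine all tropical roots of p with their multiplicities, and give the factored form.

hull edge (i=0, c=-1) to (i=1, c=5): slope 6, span 1
hull edge (i=1, c=5) to (i=2, c=6): slope 1, span 1
hull edge (i=2, c=6) to (i=5, c=8): slope 2/3, span 3
hull edge (i=5, c=8) to (i=6, c=7): slope -1, span 1
Factored form: p(x) = 7 ⊗ (x ⊕ (-6)) ⊗ (x ⊕ (-1)) ⊗ (x ⊕ (-2/3)) ⊗ (x ⊕ (-2/3)) ⊗ (x ⊕ (-2/3)) ⊗ (x ⊕ 1)
Answer: roots = -6 (mult 1), -1 (mult 1), -2/3 (mult 3), 1 (mult 1)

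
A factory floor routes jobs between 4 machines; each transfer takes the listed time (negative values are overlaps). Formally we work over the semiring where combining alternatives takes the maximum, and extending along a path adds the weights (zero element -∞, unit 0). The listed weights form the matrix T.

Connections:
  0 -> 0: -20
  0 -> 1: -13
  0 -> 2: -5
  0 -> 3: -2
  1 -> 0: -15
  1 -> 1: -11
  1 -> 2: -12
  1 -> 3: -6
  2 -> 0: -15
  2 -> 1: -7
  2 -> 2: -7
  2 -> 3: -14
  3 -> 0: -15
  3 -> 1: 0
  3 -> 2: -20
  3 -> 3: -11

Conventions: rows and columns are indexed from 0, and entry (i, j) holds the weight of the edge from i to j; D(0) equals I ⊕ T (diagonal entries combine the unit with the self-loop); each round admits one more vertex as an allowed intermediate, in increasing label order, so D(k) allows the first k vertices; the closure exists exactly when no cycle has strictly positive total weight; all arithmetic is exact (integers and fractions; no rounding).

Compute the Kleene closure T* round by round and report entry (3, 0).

D(0):
  [0, -13, -5, -2]
  [-15, 0, -12, -6]
  [-15, -7, 0, -14]
  [-15, 0, -20, 0]
D(1):
  [0, -13, -5, -2]
  [-15, 0, -12, -6]
  [-15, -7, 0, -14]
  [-15, 0, -20, 0]
D(2):
  [0, -13, -5, -2]
  [-15, 0, -12, -6]
  [-15, -7, 0, -13]
  [-15, 0, -12, 0]
D(3):
  [0, -12, -5, -2]
  [-15, 0, -12, -6]
  [-15, -7, 0, -13]
  [-15, 0, -12, 0]
D(4):
  [0, -2, -5, -2]
  [-15, 0, -12, -6]
  [-15, -7, 0, -13]
  [-15, 0, -12, 0]
Answer: T*[3][0] = -15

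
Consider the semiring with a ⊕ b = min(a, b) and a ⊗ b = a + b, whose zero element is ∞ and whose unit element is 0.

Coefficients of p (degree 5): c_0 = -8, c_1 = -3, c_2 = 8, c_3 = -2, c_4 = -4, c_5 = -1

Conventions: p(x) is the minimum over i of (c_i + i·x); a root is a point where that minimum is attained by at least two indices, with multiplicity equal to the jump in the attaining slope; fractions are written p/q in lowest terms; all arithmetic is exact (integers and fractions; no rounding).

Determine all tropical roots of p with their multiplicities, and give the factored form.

hull edge (i=0, c=-8) to (i=4, c=-4): slope 1, span 4
hull edge (i=4, c=-4) to (i=5, c=-1): slope 3, span 1
Factored form: p(x) = -1 ⊗ (x ⊕ (-3)) ⊗ (x ⊕ (-1)) ⊗ (x ⊕ (-1)) ⊗ (x ⊕ (-1)) ⊗ (x ⊕ (-1))
Answer: roots = -3 (mult 1), -1 (mult 4)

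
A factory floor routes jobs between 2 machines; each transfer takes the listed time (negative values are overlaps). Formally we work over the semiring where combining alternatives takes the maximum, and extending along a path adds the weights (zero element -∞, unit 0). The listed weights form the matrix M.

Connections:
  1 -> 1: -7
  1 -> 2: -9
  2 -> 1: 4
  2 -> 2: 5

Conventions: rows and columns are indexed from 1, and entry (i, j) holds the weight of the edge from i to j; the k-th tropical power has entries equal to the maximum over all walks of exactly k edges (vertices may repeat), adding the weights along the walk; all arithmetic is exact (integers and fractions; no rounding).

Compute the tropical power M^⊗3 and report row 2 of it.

M^⊗2:
  [-5, -4]
  [9, 10]
M^⊗3:
  [0, 1]
  [14, 15]
Answer: row 2 of M^⊗3 = [14, 15]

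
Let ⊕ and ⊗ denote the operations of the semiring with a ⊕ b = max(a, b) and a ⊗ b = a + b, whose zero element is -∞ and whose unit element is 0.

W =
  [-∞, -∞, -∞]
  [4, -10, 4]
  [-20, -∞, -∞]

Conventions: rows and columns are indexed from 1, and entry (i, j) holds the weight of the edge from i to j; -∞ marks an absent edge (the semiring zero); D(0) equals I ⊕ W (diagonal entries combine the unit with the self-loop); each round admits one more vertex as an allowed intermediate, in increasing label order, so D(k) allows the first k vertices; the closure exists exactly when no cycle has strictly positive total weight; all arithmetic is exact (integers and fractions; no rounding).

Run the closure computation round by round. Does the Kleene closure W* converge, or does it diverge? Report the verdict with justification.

D(0):
  [0, -∞, -∞]
  [4, 0, 4]
  [-20, -∞, 0]
D(1):
  [0, -∞, -∞]
  [4, 0, 4]
  [-20, -∞, 0]
D(2):
  [0, -∞, -∞]
  [4, 0, 4]
  [-20, -∞, 0]
D(3):
  [0, -∞, -∞]
  [4, 0, 4]
  [-20, -∞, 0]
Key observation: every diagonal entry stays at the unit through all rounds, so no improving cycle exists.
Answer: CONVERGES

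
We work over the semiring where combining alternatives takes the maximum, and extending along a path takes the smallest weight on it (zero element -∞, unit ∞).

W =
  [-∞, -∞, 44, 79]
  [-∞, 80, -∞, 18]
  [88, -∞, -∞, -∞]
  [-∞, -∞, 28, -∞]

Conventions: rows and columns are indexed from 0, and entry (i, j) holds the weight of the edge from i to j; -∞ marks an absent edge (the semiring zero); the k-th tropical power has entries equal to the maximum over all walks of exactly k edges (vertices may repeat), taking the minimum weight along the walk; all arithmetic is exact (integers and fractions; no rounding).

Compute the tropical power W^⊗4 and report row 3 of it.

W^⊗2:
  [44, -∞, 28, -∞]
  [-∞, 80, 18, 18]
  [-∞, -∞, 44, 79]
  [28, -∞, -∞, -∞]
W^⊗3:
  [28, -∞, 44, 44]
  [18, 80, 18, 18]
  [44, -∞, 28, -∞]
  [-∞, -∞, 28, 28]
W^⊗4:
  [44, -∞, 28, 28]
  [18, 80, 18, 18]
  [28, -∞, 44, 44]
  [28, -∞, 28, -∞]
Answer: row 3 of W^⊗4 = [28, -∞, 28, -∞]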